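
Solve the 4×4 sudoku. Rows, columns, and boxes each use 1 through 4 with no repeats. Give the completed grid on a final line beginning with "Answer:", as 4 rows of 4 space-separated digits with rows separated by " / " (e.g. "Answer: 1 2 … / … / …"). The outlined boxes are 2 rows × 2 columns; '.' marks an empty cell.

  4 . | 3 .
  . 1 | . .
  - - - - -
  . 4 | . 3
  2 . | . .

Step 1. [r3c3∈{1,2}] across row 3, 2 lands solely at r3c3. So r3c3=2.
Step 2. [r2c4∈{2,4}] across row 2, 2 lands solely at r2c4. So r2c4=2.
Step 3. [r4c3∈{1,4}] across col 3, 1 lands solely at r4c3 ⇒ r4c3=1.
Step 4. [r1c4∈{1}] nothing but 1 survives at r1c4, so r1c4=1.
Step 5. [r4c2∈{3}] only 3 remains possible at r4c2, so r4c2=3.
Step 6. [r1c2∈{2}] only 2 remains possible at r1c2 ⇒ r1c2=2.
Step 7. [r3c1∈{1}] r3c1's peers cover all but 1, so r3c1=1.
Step 8. [r2c1∈{3}] r2c1 has the single candidate 3, so r2c1=3.
Step 9. [r4c4∈{4}] r4c4's peers cover all but 4 ⇒ r4c4=4.
Step 10. [r2c3∈{4}] r2c3 has the single candidate 4 ⇒ r2c3=4.

Answer: 4 2 3 1 / 3 1 4 2 / 1 4 2 3 / 2 3 1 4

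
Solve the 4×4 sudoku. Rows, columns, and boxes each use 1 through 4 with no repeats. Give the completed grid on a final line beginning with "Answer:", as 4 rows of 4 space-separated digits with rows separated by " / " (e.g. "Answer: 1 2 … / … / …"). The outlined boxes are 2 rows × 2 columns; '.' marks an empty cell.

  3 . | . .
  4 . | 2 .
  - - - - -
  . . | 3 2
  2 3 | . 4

Step 1. [r1c4∈{1}] only 1 remains possible at r1c4 ⇒ r1c4=1.
Step 2. [r3c1∈{1}] r3c1's peers cover all but 1, so r3c1=1.
Step 3. [r1c2∈{2}] r1c2 is down to just 2, so r1c2=2.
Step 4. [r2c2∈{1}] r2c2 has the single candidate 1. So r2c2=1.
Step 5. [r3c2∈{4}] r3c2 has the single candidate 4, so r3c2=4.
Step 6. [r1c3∈{4}] only 4 remains possible at r1c3, so r1c3=4.
Step 7. [r2c4∈{3}] r2c4 is down to just 3. So r2c4=3.
Step 8. [r4c3∈{1}] only 1 remains possible at r4c3, so r4c3=1.

Answer: 3 2 4 1 / 4 1 2 3 / 1 4 3 2 / 2 3 1 4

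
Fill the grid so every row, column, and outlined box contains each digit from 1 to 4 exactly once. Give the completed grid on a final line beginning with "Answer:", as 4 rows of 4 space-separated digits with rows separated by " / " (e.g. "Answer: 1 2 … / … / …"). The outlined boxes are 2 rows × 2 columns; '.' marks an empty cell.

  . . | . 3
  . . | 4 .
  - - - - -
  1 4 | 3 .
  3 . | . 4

Step 1. [r2c1∈{2}] r2c1 has the single candidate 2, so r2c1=2.
Step 2. [r1c3∈{1,2}] 2 has one home in row 1: r1c3 ⇒ r1c3=2.
Step 3. [r2c4∈{1}] r2c4 is down to just 1 ⇒ r2c4=1.
Step 4. [r3c4∈{2}] r3c4's peers cover all but 2. So r3c4=2.
Step 5. [r1c1∈{4}] r1c1 is down to just 4. So r1c1=4.
Step 6. [r2c2∈{3}] r2c2 is down to just 3, so r2c2=3.
Step 7. [r4c3∈{1}] r4c3 is down to just 1 ⇒ r4c3=1.
Step 8. [r4c2∈{2}] nothing but 2 survives at r4c2, so r4c2=2.
Step 9. [r1c2∈{1}] nothing but 1 survives at r1c2, so r1c2=1.

Answer: 4 1 2 3 / 2 3 4 1 / 1 4 3 2 / 3 2 1 4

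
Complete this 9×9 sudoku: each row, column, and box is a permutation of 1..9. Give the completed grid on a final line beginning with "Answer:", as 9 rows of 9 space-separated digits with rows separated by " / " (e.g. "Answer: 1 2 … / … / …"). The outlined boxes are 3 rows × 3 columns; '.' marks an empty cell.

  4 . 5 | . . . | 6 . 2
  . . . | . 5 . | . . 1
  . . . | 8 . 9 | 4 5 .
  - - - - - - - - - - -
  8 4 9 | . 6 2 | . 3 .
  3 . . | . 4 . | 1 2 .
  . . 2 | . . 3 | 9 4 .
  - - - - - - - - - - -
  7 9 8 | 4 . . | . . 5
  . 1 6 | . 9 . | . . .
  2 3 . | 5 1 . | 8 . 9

Step 1. [r5c3∈{7}] r5c3 is down to just 7, so r5c3=7.
Step 2. [r8c8∈{7}] r8c8 is down to just 7. So r8c8=7.
Step 3. [r2c4∈{2,3,6,7}] in col 4, 6 fits only at r2c4 ⇒ r2c4=6.
Step 4. [r4c9∈{7}] nothing but 7 survives at r4c9 ⇒ r4c9=7.
Step 5. [r3c9∈{3}] r3c9 has the single candidate 3. So r3c9=3.
Step 6. [r6c1∈{1,5,6}] box 4 places 1 nowhere but r6c1 ⇒ r6c1=1.
Step 7. [r8c4∈{2,3}] r8c4 is the only open cell in col 4 admitting 2. So r8c4=2.
Step 8. [r2c2∈{2,7,8}] 2 has one home in row 2: r2c2. So r2c2=2.
Step 9. [r1c4∈{1,3,7}] 3 has one home in col 4: r1c4 ⇒ r1c4=3.
Step 10. [r1c5∈{7}] nothing but 7 survives at r1c5. So r1c5=7.
Step 11. [r2c8∈{8,9}] in row 2, 8 fits only at r2c8. So r2c8=8.
Step 12. [r7c6∈{6}] r7c6 has the single candidate 6, so r7c6=6.
Step 13. [r6c2∈{5,6}] row 6 places 5 nowhere but r6c2, so r6c2=5.
Step 14. [r5c2∈{6}] r5c2 has the single candidate 6. So r5c2=6.
Step 15. [r5c9∈{8}] r5c9 is down to just 8. So r5c9=8.
Step 16. [r7c7∈{2,3}] across row 7, 2 lands solely at r7c7, so r7c7=2.
Step 17. [r3c5∈{2}] r3c5's peers cover all but 2, so r3c5=2.
Step 18. [r2c7∈{7}] r2c7's peers cover all but 7, so r2c7=7.
Step 19. [r4c4∈{1}] r4c4 is down to just 1, so r4c4=1.
Step 20. [r6c5∈{8}] r6c5's peers cover all but 8, so r6c5=8.
Step 21. [r1c2∈{8}] r1c2 is down to just 8. So r1c2=8.
Step 22. [r2c1∈{9}] only 9 remains possible at r2c1, so r2c1=9.
Step 23. [r1c6∈{1}] r1c6's peers cover all but 1 ⇒ r1c6=1.
Step 24. [r3c2∈{7}] r3c2's peers cover all but 7. So r3c2=7.
Step 25. [r1c8∈{9}] r1c8's peers cover all but 9. So r1c8=9.
Step 26. [r8c1∈{5}] r8c1 has the single candidate 5. So r8c1=5.
Step 27. [r9c8∈{6}] only 6 remains possible at r9c8. So r9c8=6.
Step 28. [r2c6∈{4}] r2c6's peers cover all but 4, so r2c6=4.
Step 29. [r4c7∈{5}] r4c7 has the single candidate 5. So r4c7=5.
Step 30. [r5c6∈{5}] r5c6 is down to just 5 ⇒ r5c6=5.
Step 31. [r7c8∈{1}] r7c8 is down to just 1, so r7c8=1.
Step 32. [r2c3∈{3}] r2c3 is down to just 3, so r2c3=3.
Step 33. [r3c3∈{1}] r3c3 is down to just 1, so r3c3=1.
Step 34. [r3c1∈{6}] only 6 remains possible at r3c1 ⇒ r3c1=6.
Step 35. [r9c6∈{7}] only 7 remains possible at r9c6 ⇒ r9c6=7.
Step 36. [r7c5∈{3}] r7c5's peers cover all but 3, so r7c5=3.
Step 37. [r8c7∈{3}] nothing but 3 survives at r8c7. So r8c7=3.
Step 38. [r8c9∈{4}] nothing but 4 survives at r8c9 ⇒ r8c9=4.
Step 39. [r9c3∈{4}] r9c3's peers cover all but 4, so r9c3=4.
Step 40. [r6c4∈{7}] only 7 remains possible at r6c4 ⇒ r6c4=7.
Step 41. [r8c6∈{8}] nothing but 8 survives at r8c6, so r8c6=8.
Step 42. [r5c4∈{9}] only 9 remains possible at r5c4. So r5c4=9.
Step 43. [r6c9∈{6}] r6c9 is down to just 6 ⇒ r6c9=6.

Answer: 4 8 5 3 7 1 6 9 2 / 9 2 3 6 5 4 7 8 1 / 6 7 1 8 2 9 4 5 3 / 8 4 9 1 6 2 5 3 7 / 3 6 7 9 4 5 1 2 8 / 1 5 2 7 8 3 9 4 6 / 7 9 8 4 3 6 2 1 5 / 5 1 6 2 9 8 3 7 4 / 2 3 4 5 1 7 8 6 9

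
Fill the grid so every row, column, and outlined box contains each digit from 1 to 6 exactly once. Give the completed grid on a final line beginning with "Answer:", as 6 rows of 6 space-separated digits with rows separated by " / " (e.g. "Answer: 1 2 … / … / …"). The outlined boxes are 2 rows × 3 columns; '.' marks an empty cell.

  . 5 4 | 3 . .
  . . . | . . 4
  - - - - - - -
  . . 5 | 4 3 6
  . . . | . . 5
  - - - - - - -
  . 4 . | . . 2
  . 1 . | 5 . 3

Step 1. [r3c1∈{1,2}] r3c1 is the only open cell in row 3 admitting 1, so r3c1=1.
Step 2. [r2c3∈{1,2,3,6}] col 3 places 1 nowhere but r2c3, so r2c3=1.
Step 3. [r3c2∈{2}] r3c2's peers cover all but 2 ⇒ r3c2=2.
Step 4. [r2c5∈{2,5,6}] in row 2, 5 fits only at r2c5 ⇒ r2c5=5.
Step 5. [r6c3∈{2,6}] in col 3, 2 fits only at r6c3 ⇒ r6c3=2.
Step 6. [r6c1∈{6}] only 6 remains possible at r6c1, so r6c1=6.
Step 7. [r1c5∈{1,2,6}] row 1 places 6 nowhere but r1c5 ⇒ r1c5=6.
Step 8. [r4c5∈{1,2}] r4c5 is the only open cell in col 5 admitting 2, so r4c5=2.
Step 9. [r4c3∈{3,6}] r4c3 is the only open cell in col 3 admitting 6, so r4c3=6.
Step 10. [r4c2∈{3}] nothing but 3 survives at r4c2, so r4c2=3.
Step 11. [r2c1∈{2,3}] in row 2, 3 fits only at r2c1. So r2c1=3.
Step 12. [r5c5∈{1}] only 1 remains possible at r5c5 ⇒ r5c5=1.
Step 13. [r4c1∈{4}] only 4 remains possible at r4c1. So r4c1=4.
Step 14. [r5c3∈{3}] r5c3's peers cover all but 3 ⇒ r5c3=3.
Step 15. [r1c6∈{1}] nothing but 1 survives at r1c6 ⇒ r1c6=1.
Step 16. [r5c1∈{5}] r5c1 has the single candidate 5. So r5c1=5.
Step 17. [r2c4∈{2}] nothing but 2 survives at r2c4. So r2c4=2.
Step 18. [r6c5∈{4}] r6c5 is down to just 4. So r6c5=4.
Step 19. [r4c4∈{1}] r4c4's peers cover all but 1 ⇒ r4c4=1.
Step 20. [r5c4∈{6}] r5c4 has the single candidate 6 ⇒ r5c4=6.
Step 21. [r2c2∈{6}] r2c2's peers cover all but 6. So r2c2=6.
Step 22. [r1c1∈{2}] r1c1 is down to just 2. So r1c1=2.

Answer: 2 5 4 3 6 1 / 3 6 1 2 5 4 / 1 2 5 4 3 6 / 4 3 6 1 2 5 / 5 4 3 6 1 2 / 6 1 2 5 4 3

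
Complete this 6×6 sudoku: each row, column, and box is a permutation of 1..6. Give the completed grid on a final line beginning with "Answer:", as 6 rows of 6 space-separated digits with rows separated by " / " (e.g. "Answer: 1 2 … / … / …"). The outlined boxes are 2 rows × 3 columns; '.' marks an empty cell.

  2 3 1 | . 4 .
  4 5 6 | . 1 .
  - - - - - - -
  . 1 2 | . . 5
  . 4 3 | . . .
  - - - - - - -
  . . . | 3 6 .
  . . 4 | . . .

Step 1. [r4c5∈{2}] nothing but 2 survives at r4c5, so r4c5=2.
Step 2. [r6c1∈{1,3,5,6}] in row 6, 3 fits only at r6c1, so r6c1=3.
Step 3. [r1c4∈{5,6}] 5 has one home in row 1: r1c4. So r1c4=5.
Step 4. [r5c1∈{1,5}] 1 has one home in col 1: r5c1, so r5c1=1.
Step 5. [r2c4∈{2}] only 2 remains possible at r2c4, so r2c4=2.
Step 6. [r6c4∈{1}] nothing but 1 survives at r6c4 ⇒ r6c4=1.
Step 7. [r4c4∈{6}] r4c4's peers cover all but 6. So r4c4=6.
Step 8. [r6c6∈{2}] r6c6's peers cover all but 2, so r6c6=2.
Step 9. [r5c6∈{4}] r5c6 is down to just 4, so r5c6=4.
Step 10. [r5c3∈{5}] only 5 remains possible at r5c3, so r5c3=5.
Step 11. [r5c2∈{2}] only 2 remains possible at r5c2. So r5c2=2.
Step 12. [r4c1∈{5}] r4c1's peers cover all but 5 ⇒ r4c1=5.
Step 13. [r6c2∈{6}] only 6 remains possible at r6c2, so r6c2=6.
Step 14. [r3c1∈{6}] nothing but 6 survives at r3c1 ⇒ r3c1=6.
Step 15. [r6c5∈{5}] r6c5's peers cover all but 5, so r6c5=5.
Step 16. [r3c5∈{3}] only 3 remains possible at r3c5, so r3c5=3.
Step 17. [r1c6∈{6}] only 6 remains possible at r1c6. So r1c6=6.
Step 18. [r4c6∈{1}] nothing but 1 survives at r4c6. So r4c6=1.
Step 19. [r2c6∈{3}] only 3 remains possible at r2c6. So r2c6=3.
Step 20. [r3c4∈{4}] nothing but 4 survives at r3c4. So r3c4=4.

Answer: 2 3 1 5 4 6 / 4 5 6 2 1 3 / 6 1 2 4 3 5 / 5 4 3 6 2 1 / 1 2 5 3 6 4 / 3 6 4 1 5 2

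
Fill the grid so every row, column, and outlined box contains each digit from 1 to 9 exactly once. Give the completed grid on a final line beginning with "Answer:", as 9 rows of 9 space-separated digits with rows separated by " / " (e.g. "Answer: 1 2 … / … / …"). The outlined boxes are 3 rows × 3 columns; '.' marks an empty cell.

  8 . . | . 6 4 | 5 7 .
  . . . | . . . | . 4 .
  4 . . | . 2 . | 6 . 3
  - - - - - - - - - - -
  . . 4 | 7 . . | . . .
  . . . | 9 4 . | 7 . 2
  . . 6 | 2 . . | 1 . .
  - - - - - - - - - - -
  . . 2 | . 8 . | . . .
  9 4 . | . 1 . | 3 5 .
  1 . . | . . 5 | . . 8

Step 1. [r1c2∈{1,2,3,9}] r1c2 is the only open cell in row 1 admitting 2 ⇒ r1c2=2.
Step 2. [r8c4∈{6}] r8c4's peers cover all but 6, so r8c4=6.
Step 3. [r6c9∈{4,5,9}] 4 has one home in row 6: r6c9, so r6c9=4.
Step 4. [r4c9∈{5,6,9}] col 9 places 5 nowhere but r4c9, so r4c9=5.
Step 5. [r4c5∈{3}] r4c5 has the single candidate 3 ⇒ r4c5=3.
Step 6. [r7c9∈{1,6,7,9}] r7c9 is the only open cell in col 9 admitting 6 ⇒ r7c9=6.
Step 7. [r6c6∈{8}] nothing but 8 survives at r6c6, so r6c6=8.
Step 8. [r2c1∈{3,5,6,7}] across col 1, 6 lands solely at r2c1, so r2c1=6.
Step 9. [r2c7∈{2,8,9}] in row 2, 2 fits only at r2c7 ⇒ r2c7=2.
Step 10. [r3c8∈{1,8,9}] 8 has one home in box 3: r3c8 ⇒ r3c8=8.
Step 11. [r6c5∈{5}] only 5 remains possible at r6c5 ⇒ r6c5=5.
Step 12. [r2c4∈{1,3,5,8}] 8 has one home in row 2: r2c4 ⇒ r2c4=8.
Step 13. [r3c4∈{1,5}] in col 4, 5 fits only at r3c4, so r3c4=5.
Step 14. [r1c4∈{1,3}] r1c4 is the only open cell in col 4 admitting 1. So r1c4=1.
Step 15. [r2c6∈{3,7,9}] in box 2, 3 fits only at r2c6, so r2c6=3.
Step 16. [r1c3∈{3,9}] row 1 places 3 nowhere but r1c3, so r1c3=3.
Step 17. [r9c3∈{7}] only 7 remains possible at r9c3 ⇒ r9c3=7.
Step 18. [r9c5∈{9}] r9c5 has the single candidate 9, so r9c5=9.
Step 19. [r3c6∈{7,9}] in col 6, 9 fits only at r3c6, so r3c6=9.
Step 20. [r3c3∈{1}] r3c3's peers cover all but 1. So r3c3=1.
Step 21. [r2c3∈{5,9}] in col 3, 9 fits only at r2c3 ⇒ r2c3=9.
Step 22. [r5c3∈{5,8}] in col 3, 5 fits only at r5c3 ⇒ r5c3=5.
Step 23. [r5c1∈{3}] r5c1 is down to just 3 ⇒ r5c1=3.
Step 24. [r3c2∈{7}] r3c2 has the single candidate 7, so r3c2=7.
Step 25. [r9c7∈{4}] r9c7 is down to just 4 ⇒ r9c7=4.
Step 26. [r5c8∈{6}] only 6 remains possible at r5c8. So r5c8=6.
Step 27. [r4c8∈{9}] r4c8 is down to just 9, so r4c8=9.
Step 28. [r5c6∈{1}] nothing but 1 survives at r5c6 ⇒ r5c6=1.
Step 29. [r9c4∈{3}] r9c4's peers cover all but 3 ⇒ r9c4=3.
Step 30. [r5c2∈{8}] r5c2 has the single candidate 8. So r5c2=8.
Step 31. [r8c6∈{2,7}] 2 has one home in row 8: r8c6, so r8c6=2.
Step 32. [r2c2∈{5}] r2c2's peers cover all but 5 ⇒ r2c2=5.
Step 33. [r7c1∈{5}] nothing but 5 survives at r7c1, so r7c1=5.
Step 34. [r7c4∈{4}] r7c4's peers cover all but 4 ⇒ r7c4=4.
Step 35. [r4c1∈{2}] nothing but 2 survives at r4c1. So r4c1=2.
Step 36. [r7c6∈{7}] nothing but 7 survives at r7c6 ⇒ r7c6=7.
Step 37. [r2c5∈{7}] r2c5 is down to just 7 ⇒ r2c5=7.
Step 38. [r7c7∈{9}] r7c7 is down to just 9. So r7c7=9.
Step 39. [r6c8∈{3}] r6c8's peers cover all but 3 ⇒ r6c8=3.
Step 40. [r6c2∈{9}] only 9 remains possible at r6c2 ⇒ r6c2=9.
Step 41. [r8c3∈{8}] only 8 remains possible at r8c3 ⇒ r8c3=8.
Step 42. [r7c8∈{1}] r7c8 has the single candidate 1. So r7c8=1.
Step 43. [r7c2∈{3}] only 3 remains possible at r7c2, so r7c2=3.
Step 44. [r1c9∈{9}] r1c9's peers cover all but 9, so r1c9=9.
Step 45. [r9c8∈{2}] nothing but 2 survives at r9c8 ⇒ r9c8=2.
Step 46. [r6c1∈{7}] r6c1 is down to just 7, so r6c1=7.
Step 47. [r9c2∈{6}] r9c2 is down to just 6 ⇒ r9c2=6.
Step 48. [r4c2∈{1}] r4c2 is down to just 1, so r4c2=1.
Step 49. [r2c9∈{1}] r2c9's peers cover all but 1 ⇒ r2c9=1.
Step 50. [r8c9∈{7}] only 7 remains possible at r8c9, so r8c9=7.
Step 51. [r4c7∈{8}] only 8 remains possible at r4c7 ⇒ r4c7=8.
Step 52. [r4c6∈{6}] r4c6 is down to just 6, so r4c6=6.

Answer: 8 2 3 1 6 4 5 7 9 / 6 5 9 8 7 3 2 4 1 / 4 7 1 5 2 9 6 8 3 / 2 1 4 7 3 6 8 9 5 / 3 8 5 9 4 1 7 6 2 / 7 9 6 2 5 8 1 3 4 / 5 3 2 4 8 7 9 1 6 / 9 4 8 6 1 2 3 5 7 / 1 6 7 3 9 5 4 2 8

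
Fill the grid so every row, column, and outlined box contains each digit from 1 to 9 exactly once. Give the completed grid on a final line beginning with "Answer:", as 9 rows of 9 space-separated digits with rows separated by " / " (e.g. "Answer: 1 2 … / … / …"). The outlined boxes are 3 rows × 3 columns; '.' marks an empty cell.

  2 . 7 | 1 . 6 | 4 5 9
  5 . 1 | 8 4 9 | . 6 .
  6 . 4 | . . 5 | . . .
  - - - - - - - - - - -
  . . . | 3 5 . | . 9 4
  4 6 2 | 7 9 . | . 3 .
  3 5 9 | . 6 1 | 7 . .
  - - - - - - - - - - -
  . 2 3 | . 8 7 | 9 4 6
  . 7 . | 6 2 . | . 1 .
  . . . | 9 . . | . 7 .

Step 1. [r4c3∈{8}] only 8 remains possible at r4c3. So r4c3=8.
Step 2. [r3c4∈{2}] r3c4's peers cover all but 2 ⇒ r3c4=2.
Step 3. [r2c2∈{3}] r2c2 is down to just 3 ⇒ r2c2=3.
Step 4. [r3c8∈{8}] r3c8's peers cover all but 8 ⇒ r3c8=8.
Step 5. [r6c9∈{2,8}] in row 6, 8 fits only at r6c9 ⇒ r6c9=8.
Step 6. [r8c3∈{5}] r8c3 has the single candidate 5 ⇒ r8c3=5.
Step 7. [r8c9∈{3}] r8c9 is down to just 3 ⇒ r8c9=3.
Step 8. [r2c7∈{2}] r2c7 is down to just 2. So r2c7=2.
Step 9. [r9c2∈{1,4,8}] col 2 places 4 nowhere but r9c2. So r9c2=4.
Step 10. [r7c1∈{1}] r7c1's peers cover all but 1 ⇒ r7c1=1.
Step 11. [r3c5∈{3,7}] col 5 places 7 nowhere but r3c5 ⇒ r3c5=7.
Step 12. [r8c7∈{8}] r8c7 is down to just 8. So r8c7=8.
Step 13. [r9c7∈{5}] r9c7 has the single candidate 5. So r9c7=5.
Step 14. [r5c7∈{1}] r5c7 has the single candidate 1. So r5c7=1.
Step 15. [r1c5∈{3}] only 3 remains possible at r1c5 ⇒ r1c5=3.
Step 16. [r7c4∈{5}] only 5 remains possible at r7c4 ⇒ r7c4=5.
Step 17. [r9c5∈{1}] only 1 remains possible at r9c5 ⇒ r9c5=1.
Step 18. [r1c2∈{8}] r1c2 has the single candidate 8 ⇒ r1c2=8.
Step 19. [r4c6∈{2}] nothing but 2 survives at r4c6. So r4c6=2.
Step 20. [r9c9∈{2}] r9c9 is down to just 2, so r9c9=2.
Step 21. [r5c9∈{5}] only 5 remains possible at r5c9. So r5c9=5.
Step 22. [r9c6∈{3}] nothing but 3 survives at r9c6, so r9c6=3.
Step 23. [r4c2∈{1}] r4c2 has the single candidate 1, so r4c2=1.
Step 24. [r3c9∈{1}] r3c9 is down to just 1. So r3c9=1.
Step 25. [r9c3∈{6}] r9c3's peers cover all but 6 ⇒ r9c3=6.
Step 26. [r6c4∈{4}] r6c4 has the single candidate 4 ⇒ r6c4=4.
Step 27. [r3c2∈{9}] nothing but 9 survives at r3c2 ⇒ r3c2=9.
Step 28. [r5c6∈{8}] nothing but 8 survives at r5c6, so r5c6=8.
Step 29. [r6c8∈{2}] only 2 remains possible at r6c8, so r6c8=2.
Step 30. [r8c1∈{9}] r8c1 is down to just 9, so r8c1=9.
Step 31. [r4c7∈{6}] r4c7 has the single candidate 6 ⇒ r4c7=6.
Step 32. [r4c1∈{7}] only 7 remains possible at r4c1 ⇒ r4c1=7.
Step 33. [r2c9∈{7}] nothing but 7 survives at r2c9, so r2c9=7.
Step 34. [r8c6∈{4}] r8c6's peers cover all but 4 ⇒ r8c6=4.
Step 35. [r3c7∈{3}] r3c7's peers cover all but 3. So r3c7=3.
Step 36. [r9c1∈{8}] r9c1 has the single candidate 8, so r9c1=8.

Answer: 2 8 7 1 3 6 4 5 9 / 5 3 1 8 4 9 2 6 7 / 6 9 4 2 7 5 3 8 1 / 7 1 8 3 5 2 6 9 4 / 4 6 2 7 9 8 1 3 5 / 3 5 9 4 6 1 7 2 8 / 1 2 3 5 8 7 9 4 6 / 9 7 5 6 2 4 8 1 3 / 8 4 6 9 1 3 5 7 2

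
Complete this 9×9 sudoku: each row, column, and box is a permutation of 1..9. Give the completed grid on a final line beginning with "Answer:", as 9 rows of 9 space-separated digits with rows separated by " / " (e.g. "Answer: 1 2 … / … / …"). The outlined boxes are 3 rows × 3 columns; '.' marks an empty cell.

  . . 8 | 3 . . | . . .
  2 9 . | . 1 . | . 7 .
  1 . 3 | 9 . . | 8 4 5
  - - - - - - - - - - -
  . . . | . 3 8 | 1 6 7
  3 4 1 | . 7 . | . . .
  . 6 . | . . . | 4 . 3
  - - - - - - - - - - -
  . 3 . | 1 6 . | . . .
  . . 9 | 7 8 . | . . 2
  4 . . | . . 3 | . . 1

Step 1. [r3c6∈{2,6,7}] in row 3, 6 fits only at r3c6 ⇒ r3c6=6.
Step 2. [r6c1∈{5,7,8,9}] 8 has one home in box 4: r6c1, so r6c1=8.
Step 3. [r1c6∈{2,4,5,7}] col 6 places 7 nowhere but r1c6, so r1c6=7.
Step 4. [r1c2∈{5}] r1c2 has the single candidate 5. So r1c2=5.
Step 5. [r7c1∈{5,7}] across col 1, 7 lands solely at r7c1 ⇒ r7c1=7.
Step 6. [r2c9∈{6}] r2c9 has the single candidate 6, so r2c9=6.
Step 7. [r9c3∈{2,5,6}] across col 3, 6 lands solely at r9c3, so r9c3=6.
Step 8. [r8c1∈{5}] r8c1 has the single candidate 5, so r8c1=5.
Step 9. [r7c3∈{2}] nothing but 2 survives at r7c3. So r7c3=2.
Step 10. [r1c9∈{9}] r1c9's peers cover all but 9, so r1c9=9.
Step 11. [r4c4∈{2,4,5}] r4c4 is the only open cell in row 4 admitting 4. So r4c4=4.
Step 12. [r3c5∈{2}] nothing but 2 survives at r3c5 ⇒ r3c5=2.
Step 13. [r6c6∈{1,2,5,9}] across row 6, 1 lands solely at r6c6 ⇒ r6c6=1.
Step 14. [r5c6∈{2,5,9}] 2 has one home in col 6: r5c6. So r5c6=2.
Step 15. [r6c4∈{5}] r6c4 is down to just 5 ⇒ r6c4=5.
Step 16. [r7c6∈{4,5,9}] col 6 places 9 nowhere but r7c6 ⇒ r7c6=9.
Step 17. [r7c7∈{5}] nothing but 5 survives at r7c7, so r7c7=5.
Step 18. [r5c7∈{9}] nothing but 9 survives at r5c7 ⇒ r5c7=9.
Step 19. [r7c8∈{8}] nothing but 8 survives at r7c8. So r7c8=8.
Step 20. [r1c7∈{2}] r1c7's peers cover all but 2 ⇒ r1c7=2.
Step 21. [r2c7∈{3}] r2c7 is down to just 3. So r2c7=3.
Step 22. [r8c6∈{4}] nothing but 4 survives at r8c6, so r8c6=4.
Step 23. [r2c4∈{8}] only 8 remains possible at r2c4, so r2c4=8.
Step 24. [r8c8∈{3}] r8c8 is down to just 3. So r8c8=3.
Step 25. [r5c9∈{8}] r5c9's peers cover all but 8. So r5c9=8.
Step 26. [r8c7∈{6}] r8c7's peers cover all but 6, so r8c7=6.
Step 27. [r9c2∈{8}] r9c2's peers cover all but 8. So r9c2=8.
Step 28. [r2c3∈{4}] r2c3 has the single candidate 4 ⇒ r2c3=4.
Step 29. [r6c3∈{7}] r6c3 has the single candidate 7. So r6c3=7.
Step 30. [r5c4∈{6}] r5c4's peers cover all but 6. So r5c4=6.
Step 31. [r1c8∈{1}] nothing but 1 survives at r1c8. So r1c8=1.
Step 32. [r6c5∈{9}] r6c5's peers cover all but 9 ⇒ r6c5=9.
Step 33. [r1c1∈{6}] r1c1 has the single candidate 6 ⇒ r1c1=6.
Step 34. [r4c2∈{2}] nothing but 2 survives at r4c2, so r4c2=2.
Step 35. [r1c5∈{4}] r1c5's peers cover all but 4 ⇒ r1c5=4.
Step 36. [r5c8∈{5}] r5c8 has the single candidate 5, so r5c8=5.
Step 37. [r6c8∈{2}] r6c8 is down to just 2 ⇒ r6c8=2.
Step 38. [r7c9∈{4}] r7c9 has the single candidate 4, so r7c9=4.
Step 39. [r9c5∈{5}] r9c5 has the single candidate 5, so r9c5=5.
Step 40. [r9c4∈{2}] nothing but 2 survives at r9c4, so r9c4=2.
Step 41. [r4c1∈{9}] only 9 remains possible at r4c1. So r4c1=9.
Step 42. [r3c2∈{7}] only 7 remains possible at r3c2. So r3c2=7.
Step 43. [r8c2∈{1}] r8c2's peers cover all but 1, so r8c2=1.
Step 44. [r2c6∈{5}] r2c6's peers cover all but 5. So r2c6=5.
Step 45. [r4c3∈{5}] r4c3 has the single candidate 5, so r4c3=5.
Step 46. [r9c7∈{7}] r9c7 has the single candidate 7. So r9c7=7.
Step 47. [r9c8∈{9}] r9c8's peers cover all but 9 ⇒ r9c8=9.

Answer: 6 5 8 3 4 7 2 1 9 / 2 9 4 8 1 5 3 7 6 / 1 7 3 9 2 6 8 4 5 / 9 2 5 4 3 8 1 6 7 / 3 4 1 6 7 2 9 5 8 / 8 6 7 5 9 1 4 2 3 / 7 3 2 1 6 9 5 8 4 / 5 1 9 7 8 4 6 3 2 / 4 8 6 2 5 3 7 9 1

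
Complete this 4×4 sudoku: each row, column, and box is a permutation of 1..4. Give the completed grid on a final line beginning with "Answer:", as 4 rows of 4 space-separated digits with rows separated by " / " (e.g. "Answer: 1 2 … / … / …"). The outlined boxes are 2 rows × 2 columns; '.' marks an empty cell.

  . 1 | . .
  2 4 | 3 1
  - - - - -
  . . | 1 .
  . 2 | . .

Step 1. [r4c3∈{4}] only 4 remains possible at r4c3. So r4c3=4.
Step 2. [r3c2∈{3}] r3c2's peers cover all but 3, so r3c2=3.
Step 3. [r1c4∈{2,4}] r1c4 is the only open cell in row 1 admitting 4. So r1c4=4.
Step 4. [r1c1∈{3}] r1c1's peers cover all but 3 ⇒ r1c1=3.
Step 5. [r4c1∈{1}] r4c1 is down to just 1. So r4c1=1.
Step 6. [r4c4∈{3}] r4c4 has the single candidate 3, so r4c4=3.
Step 7. [r3c4∈{2}] only 2 remains possible at r3c4. So r3c4=2.
Step 8. [r3c1∈{4}] nothing but 4 survives at r3c1, so r3c1=4.
Step 9. [r1c3∈{2}] r1c3's peers cover all but 2 ⇒ r1c3=2.

Answer: 3 1 2 4 / 2 4 3 1 / 4 3 1 2 / 1 2 4 3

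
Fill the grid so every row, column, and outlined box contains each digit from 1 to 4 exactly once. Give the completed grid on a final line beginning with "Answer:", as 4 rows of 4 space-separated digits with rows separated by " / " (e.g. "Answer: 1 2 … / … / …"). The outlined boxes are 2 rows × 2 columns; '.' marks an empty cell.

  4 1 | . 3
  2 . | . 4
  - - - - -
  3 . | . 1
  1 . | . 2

Step 1. [r3c3∈{4}] nothing but 4 survives at r3c3. So r3c3=4.
Step 2. [r3c2∈{2}] nothing but 2 survives at r3c2, so r3c2=2.
Step 3. [r4c2∈{4}] r4c2 is down to just 4 ⇒ r4c2=4.
Step 4. [r2c3∈{1}] only 1 remains possible at r2c3 ⇒ r2c3=1.
Step 5. [r4c3∈{3}] r4c3 is down to just 3 ⇒ r4c3=3.
Step 6. [r1c3∈{2}] r1c3's peers cover all but 2 ⇒ r1c3=2.
Step 7. [r2c2∈{3}] only 3 remains possible at r2c2 ⇒ r2c2=3.

Answer: 4 1 2 3 / 2 3 1 4 / 3 2 4 1 / 1 4 3 2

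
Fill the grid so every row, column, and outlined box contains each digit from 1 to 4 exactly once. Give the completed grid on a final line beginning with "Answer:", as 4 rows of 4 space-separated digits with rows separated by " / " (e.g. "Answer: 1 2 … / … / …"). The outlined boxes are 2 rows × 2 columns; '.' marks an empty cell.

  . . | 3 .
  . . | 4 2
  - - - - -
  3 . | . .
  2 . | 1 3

Step 1. [r3c2∈{1,4}] r3c2 is the only open cell in row 3 admitting 1. So r3c2=1.
Step 2. [r1c1∈{1,4}] r1c1 is the only open cell in col 1 admitting 4, so r1c1=4.
Step 3. [r1c4∈{1}] r1c4's peers cover all but 1 ⇒ r1c4=1.
Step 4. [r2c1∈{1}] r2c1 has the single candidate 1 ⇒ r2c1=1.
Step 5. [r3c4∈{4}] r3c4 is down to just 4, so r3c4=4.
Step 6. [r1c2∈{2}] r1c2's peers cover all but 2, so r1c2=2.
Step 7. [r3c3∈{2}] r3c3 is down to just 2, so r3c3=2.
Step 8. [r2c2∈{3}] nothing but 3 survives at r2c2 ⇒ r2c2=3.
Step 9. [r4c2∈{4}] nothing but 4 survives at r4c2, so r4c2=4.

Answer: 4 2 3 1 / 1 3 4 2 / 3 1 2 4 / 2 4 1 3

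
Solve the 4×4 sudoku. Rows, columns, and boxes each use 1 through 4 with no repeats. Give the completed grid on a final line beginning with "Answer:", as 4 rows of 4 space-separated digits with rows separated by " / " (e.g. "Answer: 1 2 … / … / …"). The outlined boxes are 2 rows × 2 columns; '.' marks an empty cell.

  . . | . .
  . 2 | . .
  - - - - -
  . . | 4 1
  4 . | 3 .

Step 1. [r1c2∈{1,3,4}] 4 has one home in col 2: r1c2, so r1c2=4.
Step 2. [r2c3∈{1}] nothing but 1 survives at r2c3. So r2c3=1.
Step 3. [r2c1∈{3}] r2c1 has the single candidate 3, so r2c1=3.
Step 4. [r4c4∈{2}] r4c4 is down to just 2, so r4c4=2.
Step 5. [r2c4∈{4}] r2c4 has the single candidate 4, so r2c4=4.
Step 6. [r3c1∈{2}] r3c1's peers cover all but 2 ⇒ r3c1=2.
Step 7. [r3c2∈{3}] r3c2 is down to just 3. So r3c2=3.
Step 8. [r4c2∈{1}] r4c2 has the single candidate 1 ⇒ r4c2=1.
Step 9. [r1c1∈{1}] r1c1's peers cover all but 1. So r1c1=1.
Step 10. [r1c4∈{3}] r1c4's peers cover all but 3, so r1c4=3.
Step 11. [r1c3∈{2}] nothing but 2 survives at r1c3. So r1c3=2.

Answer: 1 4 2 3 / 3 2 1 4 / 2 3 4 1 / 4 1 3 2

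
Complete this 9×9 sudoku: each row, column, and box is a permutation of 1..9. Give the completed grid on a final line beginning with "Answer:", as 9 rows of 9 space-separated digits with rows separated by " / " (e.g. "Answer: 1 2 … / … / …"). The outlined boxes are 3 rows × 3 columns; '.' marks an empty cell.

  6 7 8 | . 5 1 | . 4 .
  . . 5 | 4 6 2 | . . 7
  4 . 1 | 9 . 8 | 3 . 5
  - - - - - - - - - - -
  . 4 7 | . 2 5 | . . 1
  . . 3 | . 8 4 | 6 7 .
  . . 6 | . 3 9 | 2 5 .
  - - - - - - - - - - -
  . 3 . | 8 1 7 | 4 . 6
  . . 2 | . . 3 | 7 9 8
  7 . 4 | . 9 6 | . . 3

Step 1. [r7c1∈{5,9}] 5 has one home in row 7: r7c1. So r7c1=5.
Step 2. [r5c9∈{9}] r5c9 is down to just 9, so r5c9=9.
Step 3. [r8c1∈{1}] r8c1 has the single candidate 1 ⇒ r8c1=1.
Step 4. [r4c7∈{8}] only 8 remains possible at r4c7, so r4c7=8.
Step 5. [r5c4∈{1}] r5c4 is down to just 1 ⇒ r5c4=1.
Step 6. [r7c8∈{2}] r7c8's peers cover all but 2 ⇒ r7c8=2.
Step 7. [r9c8∈{1}] r9c8's peers cover all but 1, so r9c8=1.
Step 8. [r2c2∈{9}] r2c2 is down to just 9 ⇒ r2c2=9.
Step 9. [r5c1∈{2}] r5c1 is down to just 2. So r5c1=2.
Step 10. [r9c2∈{8}] r9c2 is down to just 8. So r9c2=8.
Step 11. [r8c4∈{5}] r8c4's peers cover all but 5. So r8c4=5.
Step 12. [r4c1∈{9}] r4c1 has the single candidate 9 ⇒ r4c1=9.
Step 13. [r9c4∈{2}] r9c4's peers cover all but 2 ⇒ r9c4=2.
Step 14. [r2c7∈{1}] r2c7's peers cover all but 1, so r2c7=1.
Step 15. [r3c5∈{7}] nothing but 7 survives at r3c5. So r3c5=7.
Step 16. [r8c5∈{4}] r8c5 has the single candidate 4 ⇒ r8c5=4.
Step 17. [r3c8∈{6}] r3c8's peers cover all but 6, so r3c8=6.
Step 18. [r6c9∈{4}] r6c9 is down to just 4. So r6c9=4.
Step 19. [r4c8∈{3}] r4c8 is down to just 3. So r4c8=3.
Step 20. [r6c1∈{8}] r6c1 has the single candidate 8, so r6c1=8.
Step 21. [r7c3∈{9}] r7c3 is down to just 9. So r7c3=9.
Step 22. [r2c8∈{8}] r2c8 has the single candidate 8 ⇒ r2c8=8.
Step 23. [r1c7∈{9}] nothing but 9 survives at r1c7, so r1c7=9.
Step 24. [r4c4∈{6}] r4c4 is down to just 6. So r4c4=6.
Step 25. [r6c4∈{7}] nothing but 7 survives at r6c4. So r6c4=7.
Step 26. [r8c2∈{6}] only 6 remains possible at r8c2 ⇒ r8c2=6.
Step 27. [r2c1∈{3}] r2c1's peers cover all but 3 ⇒ r2c1=3.
Step 28. [r1c9∈{2}] only 2 remains possible at r1c9, so r1c9=2.
Step 29. [r1c4∈{3}] nothing but 3 survives at r1c4. So r1c4=3.
Step 30. [r5c2∈{5}] r5c2 is down to just 5 ⇒ r5c2=5.
Step 31. [r3c2∈{2}] r3c2 has the single candidate 2. So r3c2=2.
Step 32. [r6c2∈{1}] only 1 remains possible at r6c2 ⇒ r6c2=1.
Step 33. [r9c7∈{5}] nothing but 5 survives at r9c7, so r9c7=5.

Answer: 6 7 8 3 5 1 9 4 2 / 3 9 5 4 6 2 1 8 7 / 4 2 1 9 7 8 3 6 5 / 9 4 7 6 2 5 8 3 1 / 2 5 3 1 8 4 6 7 9 / 8 1 6 7 3 9 2 5 4 / 5 3 9 8 1 7 4 2 6 / 1 6 2 5 4 3 7 9 8 / 7 8 4 2 9 6 5 1 3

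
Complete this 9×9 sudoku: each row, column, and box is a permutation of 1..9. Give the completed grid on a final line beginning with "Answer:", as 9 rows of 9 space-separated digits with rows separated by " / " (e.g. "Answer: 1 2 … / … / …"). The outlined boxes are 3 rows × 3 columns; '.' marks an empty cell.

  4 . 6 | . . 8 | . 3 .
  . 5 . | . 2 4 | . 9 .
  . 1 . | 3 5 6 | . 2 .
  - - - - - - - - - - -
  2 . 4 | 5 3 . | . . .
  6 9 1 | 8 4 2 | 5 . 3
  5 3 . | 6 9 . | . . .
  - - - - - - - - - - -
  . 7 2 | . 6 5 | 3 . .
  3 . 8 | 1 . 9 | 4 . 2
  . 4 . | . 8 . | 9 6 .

Step 1. [r2c4∈{7}] nothing but 7 survives at r2c4. So r2c4=7.
Step 2. [r5c8∈{7}] nothing but 7 survives at r5c8, so r5c8=7.
Step 3. [r3c1∈{7,8,9}] across col 1, 7 lands solely at r3c1 ⇒ r3c1=7.
Step 4. [r3c7∈{8}] r3c7's peers cover all but 8, so r3c7=8.
Step 5. [r9c9∈{1,5,7}] 7 has one home in box 9: r9c9. So r9c9=7.
Step 6. [r4c9∈{1,6,8,9}] row 4 places 9 nowhere but r4c9, so r4c9=9.
Step 7. [r6c8∈{1,4,8}] col 8 places 4 nowhere but r6c8 ⇒ r6c8=4.
Step 8. [r6c9∈{1,8}] row 6 places 8 nowhere but r6c9, so r6c9=8.
Step 9. [r4c8∈{1}] nothing but 1 survives at r4c8, so r4c8=1.
Step 10. [r7c9∈{1}] r7c9's peers cover all but 1. So r7c9=1.
Step 11. [r2c7∈{1,6}] across row 2, 1 lands solely at r2c7, so r2c7=1.
Step 12. [r4c6∈{7}] r4c6 has the single candidate 7, so r4c6=7.
Step 13. [r1c5∈{1}] r1c5 has the single candidate 1 ⇒ r1c5=1.
Step 14. [r3c9∈{4}] only 4 remains possible at r3c9 ⇒ r3c9=4.
Step 15. [r9c6∈{3}] nothing but 3 survives at r9c6, so r9c6=3.
Step 16. [r8c8∈{5}] nothing but 5 survives at r8c8, so r8c8=5.
Step 17. [r2c1∈{8}] only 8 remains possible at r2c1 ⇒ r2c1=8.
Step 18. [r9c3∈{5}] only 5 remains possible at r9c3 ⇒ r9c3=5.
Step 19. [r1c4∈{9}] r1c4's peers cover all but 9, so r1c4=9.
Step 20. [r9c4∈{2}] nothing but 2 survives at r9c4. So r9c4=2.
Step 21. [r4c7∈{6}] r4c7's peers cover all but 6, so r4c7=6.
Step 22. [r6c3∈{7}] r6c3 is down to just 7. So r6c3=7.
Step 23. [r2c3∈{3}] r2c3 has the single candidate 3, so r2c3=3.
Step 24. [r1c9∈{5}] nothing but 5 survives at r1c9, so r1c9=5.
Step 25. [r2c9∈{6}] r2c9's peers cover all but 6. So r2c9=6.
Step 26. [r6c7∈{2}] r6c7 has the single candidate 2. So r6c7=2.
Step 27. [r6c6∈{1}] only 1 remains possible at r6c6. So r6c6=1.
Step 28. [r7c4∈{4}] r7c4 is down to just 4, so r7c4=4.
Step 29. [r8c5∈{7}] r8c5's peers cover all but 7 ⇒ r8c5=7.
Step 30. [r1c7∈{7}] nothing but 7 survives at r1c7. So r1c7=7.
Step 31. [r1c2∈{2}] only 2 remains possible at r1c2, so r1c2=2.
Step 32. [r7c1∈{9}] r7c1 has the single candidate 9, so r7c1=9.
Step 33. [r9c1∈{1}] nothing but 1 survives at r9c1, so r9c1=1.
Step 34. [r7c8∈{8}] nothing but 8 survives at r7c8 ⇒ r7c8=8.
Step 35. [r8c2∈{6}] r8c2 has the single candidate 6. So r8c2=6.
Step 36. [r4c2∈{8}] r4c2 is down to just 8. So r4c2=8.
Step 37. [r3c3∈{9}] r3c3's peers cover all but 9, so r3c3=9.

Answer: 4 2 6 9 1 8 7 3 5 / 8 5 3 7 2 4 1 9 6 / 7 1 9 3 5 6 8 2 4 / 2 8 4 5 3 7 6 1 9 / 6 9 1 8 4 2 5 7 3 / 5 3 7 6 9 1 2 4 8 / 9 7 2 4 6 5 3 8 1 / 3 6 8 1 7 9 4 5 2 / 1 4 5 2 8 3 9 6 7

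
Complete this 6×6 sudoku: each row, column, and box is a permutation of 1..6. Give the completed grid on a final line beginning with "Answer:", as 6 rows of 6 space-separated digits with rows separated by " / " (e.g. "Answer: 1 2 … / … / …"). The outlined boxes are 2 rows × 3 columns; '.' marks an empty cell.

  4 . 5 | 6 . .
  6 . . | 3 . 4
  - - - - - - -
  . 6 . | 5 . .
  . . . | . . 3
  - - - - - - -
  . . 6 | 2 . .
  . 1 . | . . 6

Step 1. [r4c4∈{1,4}] across col 4, 1 lands solely at r4c4 ⇒ r4c4=1.
Step 2. [r5c6∈{1,5}] across col 6, 5 lands solely at r5c6 ⇒ r5c6=5.
Step 3. [r3c6∈{2}] r3c6 is down to just 2 ⇒ r3c6=2.
Step 4. [r5c1∈{3}] r5c1 is down to just 3, so r5c1=3.
Step 5. [r3c5∈{4}] r3c5 has the single candidate 4, so r3c5=4.
Step 6. [r2c2∈{2}] r2c2's peers cover all but 2 ⇒ r2c2=2.
Step 7. [r2c3∈{1}] nothing but 1 survives at r2c3 ⇒ r2c3=1.
Step 8. [r6c1∈{2,5}] across row 6, 5 lands solely at r6c1 ⇒ r6c1=5.
Step 9. [r6c3∈{2,4}] r6c3 is the only open cell in row 6 admitting 2 ⇒ r6c3=2.
Step 10. [r4c3∈{4}] r4c3 is down to just 4, so r4c3=4.
Step 11. [r1c5∈{1,2}] across row 1, 2 lands solely at r1c5, so r1c5=2.
Step 12. [r5c2∈{4}] r5c2 has the single candidate 4. So r5c2=4.
Step 13. [r1c2∈{3}] r1c2 is down to just 3. So r1c2=3.
Step 14. [r4c1∈{2}] r4c1 is down to just 2, so r4c1=2.
Step 15. [r6c4∈{4}] r6c4 has the single candidate 4, so r6c4=4.
Step 16. [r3c3∈{3}] nothing but 3 survives at r3c3 ⇒ r3c3=3.
Step 17. [r5c5∈{1}] r5c5 has the single candidate 1, so r5c5=1.
Step 18. [r6c5∈{3}] r6c5 is down to just 3, so r6c5=3.
Step 19. [r3c1∈{1}] r3c1's peers cover all but 1 ⇒ r3c1=1.
Step 20. [r4c2∈{5}] only 5 remains possible at r4c2, so r4c2=5.
Step 21. [r1c6∈{1}] nothing but 1 survives at r1c6 ⇒ r1c6=1.
Step 22. [r2c5∈{5}] only 5 remains possible at r2c5. So r2c5=5.
Step 23. [r4c5∈{6}] r4c5's peers cover all but 6. So r4c5=6.

Answer: 4 3 5 6 2 1 / 6 2 1 3 5 4 / 1 6 3 5 4 2 / 2 5 4 1 6 3 / 3 4 6 2 1 5 / 5 1 2 4 3 6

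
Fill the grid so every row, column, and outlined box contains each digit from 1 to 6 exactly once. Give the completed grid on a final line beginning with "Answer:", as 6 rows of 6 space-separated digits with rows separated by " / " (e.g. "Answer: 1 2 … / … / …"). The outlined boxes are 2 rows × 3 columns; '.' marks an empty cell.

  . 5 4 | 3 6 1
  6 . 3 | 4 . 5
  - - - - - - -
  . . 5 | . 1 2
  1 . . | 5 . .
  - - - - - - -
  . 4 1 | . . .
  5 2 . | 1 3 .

Step 1. [r4c6∈{3,4,6}] r4c6 is the only open cell in col 6 admitting 3. So r4c6=3.
Step 2. [r3c4∈{6}] only 6 remains possible at r3c4, so r3c4=6.
Step 3. [r6c3∈{6}] nothing but 6 survives at r6c3. So r6c3=6.
Step 4. [r3c1∈{3,4}] across row 3, 4 lands solely at r3c1 ⇒ r3c1=4.
Step 5. [r5c5∈{2,5}] r5c5 is the only open cell in row 5 admitting 5. So r5c5=5.
Step 6. [r5c1∈{3}] only 3 remains possible at r5c1. So r5c1=3.
Step 7. [r2c2∈{1}] only 1 remains possible at r2c2. So r2c2=1.
Step 8. [r5c4∈{2}] r5c4's peers cover all but 2. So r5c4=2.
Step 9. [r5c6∈{6}] r5c6's peers cover all but 6 ⇒ r5c6=6.
Step 10. [r3c2∈{3}] only 3 remains possible at r3c2. So r3c2=3.
Step 11. [r4c2∈{6}] nothing but 6 survives at r4c2. So r4c2=6.
Step 12. [r6c6∈{4}] nothing but 4 survives at r6c6 ⇒ r6c6=4.
Step 13. [r4c3∈{2}] nothing but 2 survives at r4c3 ⇒ r4c3=2.
Step 14. [r1c1∈{2}] r1c1 has the single candidate 2, so r1c1=2.
Step 15. [r4c5∈{4}] nothing but 4 survives at r4c5 ⇒ r4c5=4.
Step 16. [r2c5∈{2}] r2c5's peers cover all but 2, so r2c5=2.

Answer: 2 5 4 3 6 1 / 6 1 3 4 2 5 / 4 3 5 6 1 2 / 1 6 2 5 4 3 / 3 4 1 2 5 6 / 5 2 6 1 3 4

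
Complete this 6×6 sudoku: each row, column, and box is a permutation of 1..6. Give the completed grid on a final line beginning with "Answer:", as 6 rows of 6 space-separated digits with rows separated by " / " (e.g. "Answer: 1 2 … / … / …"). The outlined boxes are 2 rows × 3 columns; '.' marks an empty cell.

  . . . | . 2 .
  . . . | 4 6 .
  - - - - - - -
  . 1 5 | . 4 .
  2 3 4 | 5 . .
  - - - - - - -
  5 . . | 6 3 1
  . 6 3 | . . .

Step 1. [r1c4∈{1,3}] across col 4, 1 lands solely at r1c4. So r1c4=1.
Step 2. [r6c6∈{2,4,5}] across col 6, 4 lands solely at r6c6, so r6c6=4.
Step 3. [r3c6∈{2,3,6}] in col 6, 2 fits only at r3c6, so r3c6=2.
Step 4. [r1c1∈{3,4,6}] 4 has one home in col 1: r1c1, so r1c1=4.
Step 5. [r5c3∈{2}] r5c3's peers cover all but 2. So r5c3=2.
Step 6. [r2c1∈{1,3}] r2c1 is the only open cell in col 1 admitting 3. So r2c1=3.
Step 7. [r1c2∈{5}] nothing but 5 survives at r1c2 ⇒ r1c2=5.
Step 8. [r2c3∈{1}] r2c3's peers cover all but 1. So r2c3=1.
Step 9. [r3c4∈{3}] r3c4's peers cover all but 3, so r3c4=3.
Step 10. [r4c5∈{1}] nothing but 1 survives at r4c5. So r4c5=1.
Step 11. [r6c4∈{2}] only 2 remains possible at r6c4, so r6c4=2.
Step 12. [r3c1∈{6}] r3c1 is down to just 6 ⇒ r3c1=6.
Step 13. [r6c5∈{5}] only 5 remains possible at r6c5. So r6c5=5.
Step 14. [r6c1∈{1}] r6c1's peers cover all but 1 ⇒ r6c1=1.
Step 15. [r1c6∈{3}] r1c6 has the single candidate 3 ⇒ r1c6=3.
Step 16. [r2c2∈{2}] nothing but 2 survives at r2c2 ⇒ r2c2=2.
Step 17. [r4c6∈{6}] r4c6 is down to just 6, so r4c6=6.
Step 18. [r2c6∈{5}] only 5 remains possible at r2c6. So r2c6=5.
Step 19. [r5c2∈{4}] nothing but 4 survives at r5c2. So r5c2=4.
Step 20. [r1c3∈{6}] r1c3's peers cover all but 6, so r1c3=6.

Answer: 4 5 6 1 2 3 / 3 2 1 4 6 5 / 6 1 5 3 4 2 / 2 3 4 5 1 6 / 5 4 2 6 3 1 / 1 6 3 2 5 4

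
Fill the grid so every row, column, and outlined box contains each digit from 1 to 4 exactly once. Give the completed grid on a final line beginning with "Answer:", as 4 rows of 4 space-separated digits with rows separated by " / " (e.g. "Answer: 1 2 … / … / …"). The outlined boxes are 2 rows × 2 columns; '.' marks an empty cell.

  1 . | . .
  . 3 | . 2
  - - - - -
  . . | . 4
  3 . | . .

Step 1. [r3c3∈{1,2,3}] 3 has one home in row 3: r3c3 ⇒ r3c3=3.
Step 2. [r4c2∈{1,2,4}] r4c2 is the only open cell in row 4 admitting 4 ⇒ r4c2=4.
Step 3. [r2c3∈{1,4}] row 2 places 1 nowhere but r2c3 ⇒ r2c3=1.
Step 4. [r3c2∈{1,2}] across row 3, 1 lands solely at r3c2 ⇒ r3c2=1.
Step 5. [r4c3∈{2}] nothing but 2 survives at r4c3. So r4c3=2.
Step 6. [r4c4∈{1}] r4c4's peers cover all but 1. So r4c4=1.
Step 7. [r2c1∈{4}] r2c1 has the single candidate 4 ⇒ r2c1=4.
Step 8. [r3c1∈{2}] only 2 remains possible at r3c1, so r3c1=2.
Step 9. [r1c2∈{2}] nothing but 2 survives at r1c2, so r1c2=2.
Step 10. [r1c3∈{4}] r1c3's peers cover all but 4, so r1c3=4.
Step 11. [r1c4∈{3}] nothing but 3 survives at r1c4 ⇒ r1c4=3.

Answer: 1 2 4 3 / 4 3 1 2 / 2 1 3 4 / 3 4 2 1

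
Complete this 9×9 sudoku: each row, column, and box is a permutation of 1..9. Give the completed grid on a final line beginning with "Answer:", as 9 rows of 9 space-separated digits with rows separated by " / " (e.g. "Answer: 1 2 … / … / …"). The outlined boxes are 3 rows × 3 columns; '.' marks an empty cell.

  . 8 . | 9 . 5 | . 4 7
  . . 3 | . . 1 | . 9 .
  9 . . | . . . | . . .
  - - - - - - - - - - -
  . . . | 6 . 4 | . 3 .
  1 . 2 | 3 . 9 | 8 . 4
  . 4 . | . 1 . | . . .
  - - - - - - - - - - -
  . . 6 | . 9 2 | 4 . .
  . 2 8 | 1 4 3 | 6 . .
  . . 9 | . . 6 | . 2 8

Step 1. [r6c1∈{3,5,6,7,8}] in row 6, 3 fits only at r6c1, so r6c1=3.
Step 2. [r3c8∈{1,5,6,8}] across col 8, 8 lands solely at r3c8 ⇒ r3c8=8.
Step 3. [r3c6∈{7}] r3c6's peers cover all but 7 ⇒ r3c6=7.
Step 4. [r5c2∈{5,6,7}] 6 has one home in box 4: r5c2, so r5c2=6.
Step 5. [r7c8∈{1,5,7}] in col 8, 1 fits only at r7c8. So r7c8=1.
Step 6. [r9c2∈{1,3,5,7}] in row 9, 1 fits only at r9c2, so r9c2=1.
Step 7. [r3c2∈{5}] r3c2's peers cover all but 5. So r3c2=5.
Step 8. [r9c7∈{3,5,7}] 3 has one home in row 9: r9c7 ⇒ r9c7=3.
Step 9. [r7c9∈{5}] r7c9's peers cover all but 5, so r7c9=5.
Step 10. [r7c1∈{7}] r7c1's peers cover all but 7, so r7c1=7.
Step 11. [r3c9∈{1,2,3,6}] 3 has one home in col 9: r3c9 ⇒ r3c9=3.
Step 12. [r2c9∈{2,6}] box 3 places 6 nowhere but r2c9 ⇒ r2c9=6.
Step 13. [r4c2∈{7,9}] in col 2, 9 fits only at r4c2 ⇒ r4c2=9.
Step 14. [r6c7∈{2,5,7,9}] 9 has one home in col 7: r6c7, so r6c7=9.
Step 15. [r4c7∈{1,2,5,7}] 7 has one home in col 7: r4c7. So r4c7=7.
Step 16. [r5c5∈{5,7}] 7 has one home in row 5: r5c5. So r5c5=7.
Step 17. [r3c3∈{1,4}] r3c3 is the only open cell in col 3 admitting 4 ⇒ r3c3=4.
Step 18. [r3c4∈{2}] only 2 remains possible at r3c4. So r3c4=2.
Step 19. [r4c3∈{5}] only 5 remains possible at r4c3. So r4c3=5.
Step 20. [r6c4∈{5,8}] across box 5, 5 lands solely at r6c4, so r6c4=5.
Step 21. [r1c1∈{2,6}] r1c1 is the only open cell in col 1 admitting 6 ⇒ r1c1=6.
Step 22. [r2c5∈{8}] r2c5 is down to just 8. So r2c5=8.
Step 23. [r1c7∈{1,2}] across row 1, 2 lands solely at r1c7. So r1c7=2.
Step 24. [r6c9∈{2}] r6c9's peers cover all but 2, so r6c9=2.
Step 25. [r9c5∈{5}] only 5 remains possible at r9c5 ⇒ r9c5=5.
Step 26. [r9c1∈{4}] r9c1 has the single candidate 4. So r9c1=4.
Step 27. [r1c3∈{1}] only 1 remains possible at r1c3 ⇒ r1c3=1.
Step 28. [r2c1∈{2}] only 2 remains possible at r2c1 ⇒ r2c1=2.
Step 29. [r3c5∈{6}] r3c5 is down to just 6, so r3c5=6.
Step 30. [r9c4∈{7}] r9c4 is down to just 7, so r9c4=7.
Step 31. [r2c4∈{4}] r2c4 is down to just 4, so r2c4=4.
Step 32. [r8c1∈{5}] r8c1's peers cover all but 5. So r8c1=5.
Step 33. [r4c9∈{1}] only 1 remains possible at r4c9. So r4c9=1.
Step 34. [r1c5∈{3}] r1c5 is down to just 3, so r1c5=3.
Step 35. [r7c4∈{8}] r7c4 has the single candidate 8, so r7c4=8.
Step 36. [r4c1∈{8}] r4c1's peers cover all but 8 ⇒ r4c1=8.
Step 37. [r8c8∈{7}] r8c8's peers cover all but 7 ⇒ r8c8=7.
Step 38. [r7c2∈{3}] r7c2 is down to just 3. So r7c2=3.
Step 39. [r2c7∈{5}] r2c7's peers cover all but 5, so r2c7=5.
Step 40. [r6c8∈{6}] only 6 remains possible at r6c8, so r6c8=6.
Step 41. [r6c6∈{8}] r6c6 has the single candidate 8. So r6c6=8.
Step 42. [r5c8∈{5}] r5c8 is down to just 5, so r5c8=5.
Step 43. [r6c3∈{7}] r6c3's peers cover all but 7 ⇒ r6c3=7.
Step 44. [r2c2∈{7}] only 7 remains possible at r2c2 ⇒ r2c2=7.
Step 45. [r3c7∈{1}] r3c7 has the single candidate 1, so r3c7=1.
Step 46. [r8c9∈{9}] nothing but 9 survives at r8c9 ⇒ r8c9=9.
Step 47. [r4c5∈{2}] r4c5's peers cover all but 2. So r4c5=2.

Answer: 6 8 1 9 3 5 2 4 7 / 2 7 3 4 8 1 5 9 6 / 9 5 4 2 6 7 1 8 3 / 8 9 5 6 2 4 7 3 1 / 1 6 2 3 7 9 8 5 4 / 3 4 7 5 1 8 9 6 2 / 7 3 6 8 9 2 4 1 5 / 5 2 8 1 4 3 6 7 9 / 4 1 9 7 5 6 3 2 8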